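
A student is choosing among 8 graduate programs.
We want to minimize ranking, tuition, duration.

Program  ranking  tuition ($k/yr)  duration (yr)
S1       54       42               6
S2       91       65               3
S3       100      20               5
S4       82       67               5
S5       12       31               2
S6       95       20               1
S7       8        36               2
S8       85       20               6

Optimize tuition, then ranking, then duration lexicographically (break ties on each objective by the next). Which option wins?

First minimize tuition: best is 20, kept {S3, S6, S8}.
Then minimize ranking: best is 85, kept {S8}.

S8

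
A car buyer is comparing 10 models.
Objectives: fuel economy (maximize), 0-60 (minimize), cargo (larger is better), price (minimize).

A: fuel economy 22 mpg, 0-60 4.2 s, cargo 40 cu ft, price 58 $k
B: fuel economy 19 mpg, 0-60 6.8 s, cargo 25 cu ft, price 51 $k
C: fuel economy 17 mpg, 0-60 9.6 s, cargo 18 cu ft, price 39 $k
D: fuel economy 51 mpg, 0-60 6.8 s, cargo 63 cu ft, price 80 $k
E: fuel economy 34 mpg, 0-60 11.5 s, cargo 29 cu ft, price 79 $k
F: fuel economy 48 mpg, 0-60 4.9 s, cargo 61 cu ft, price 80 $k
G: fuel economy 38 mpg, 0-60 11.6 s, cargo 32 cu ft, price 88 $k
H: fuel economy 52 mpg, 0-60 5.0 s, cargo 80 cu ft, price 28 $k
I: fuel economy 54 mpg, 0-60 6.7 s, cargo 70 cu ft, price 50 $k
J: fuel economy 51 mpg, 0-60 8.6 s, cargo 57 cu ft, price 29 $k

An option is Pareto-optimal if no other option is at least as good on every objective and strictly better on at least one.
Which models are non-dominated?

A: not dominated (best 0-60).
B: dominated by H (fuel economy 52≥19, 0-60 5.0≤6.8, cargo 80≥25, price 28≤51).
C: dominated by H (fuel economy 52≥17, 0-60 5.0≤9.6, cargo 80≥18, price 28≤39).
D: dominated by H (fuel economy 52≥51, 0-60 5.0≤6.8, cargo 80≥63, price 28≤80).
E: dominated by H (fuel economy 52≥34, 0-60 5.0≤11.5, cargo 80≥29, price 28≤79).
F: not dominated.
G: dominated by D (fuel economy 51≥38, 0-60 6.8≤11.6, cargo 63≥32, price 80≤88).
H: not dominated (best cargo).
I: not dominated (best fuel economy).
J: dominated by H (fuel economy 52≥51, 0-60 5.0≤8.6, cargo 80≥57, price 28≤29).

A, F, H, I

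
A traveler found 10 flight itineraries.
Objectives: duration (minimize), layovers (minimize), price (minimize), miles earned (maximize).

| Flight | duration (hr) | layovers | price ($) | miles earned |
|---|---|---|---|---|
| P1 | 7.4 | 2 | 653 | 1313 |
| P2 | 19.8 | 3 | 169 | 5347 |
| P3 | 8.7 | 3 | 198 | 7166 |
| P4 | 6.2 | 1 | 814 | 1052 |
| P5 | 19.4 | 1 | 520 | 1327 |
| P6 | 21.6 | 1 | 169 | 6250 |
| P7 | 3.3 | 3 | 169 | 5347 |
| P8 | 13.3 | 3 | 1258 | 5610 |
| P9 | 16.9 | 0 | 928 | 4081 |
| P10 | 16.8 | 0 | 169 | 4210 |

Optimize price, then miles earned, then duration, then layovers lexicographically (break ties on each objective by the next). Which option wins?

P6

First minimize price: best is 169, kept {P2, P6, P7, P10}.
Then maximize miles earned: best is 6250, kept {P6}.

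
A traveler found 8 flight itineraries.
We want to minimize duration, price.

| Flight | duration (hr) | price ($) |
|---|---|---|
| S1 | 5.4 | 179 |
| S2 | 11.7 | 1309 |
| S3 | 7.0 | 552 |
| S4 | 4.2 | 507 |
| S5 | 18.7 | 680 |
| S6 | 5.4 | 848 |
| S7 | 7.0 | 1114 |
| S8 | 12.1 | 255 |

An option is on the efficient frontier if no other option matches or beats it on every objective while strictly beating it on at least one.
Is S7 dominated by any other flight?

S1 vs S7: duration 5.4≤7.0, price 179≤1114 — S1 is at least as good on every objective and strictly better on at least one, so S1 dominates S7.

Yes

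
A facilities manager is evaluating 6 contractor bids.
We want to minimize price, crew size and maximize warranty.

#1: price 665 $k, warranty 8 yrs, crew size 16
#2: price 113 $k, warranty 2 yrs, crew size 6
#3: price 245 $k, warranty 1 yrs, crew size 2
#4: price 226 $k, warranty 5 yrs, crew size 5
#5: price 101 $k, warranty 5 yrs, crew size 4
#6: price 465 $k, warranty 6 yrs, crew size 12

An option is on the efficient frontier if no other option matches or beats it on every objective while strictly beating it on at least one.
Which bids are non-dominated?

#1: not dominated (best warranty).
#2: dominated by #5 (price 101≤113, warranty 5≥2, crew size 4≤6).
#3: not dominated (best crew size).
#4: dominated by #5 (price 101≤226, warranty 5≥5, crew size 4≤5).
#5: not dominated (best price).
#6: not dominated.

#1, #3, #5, #6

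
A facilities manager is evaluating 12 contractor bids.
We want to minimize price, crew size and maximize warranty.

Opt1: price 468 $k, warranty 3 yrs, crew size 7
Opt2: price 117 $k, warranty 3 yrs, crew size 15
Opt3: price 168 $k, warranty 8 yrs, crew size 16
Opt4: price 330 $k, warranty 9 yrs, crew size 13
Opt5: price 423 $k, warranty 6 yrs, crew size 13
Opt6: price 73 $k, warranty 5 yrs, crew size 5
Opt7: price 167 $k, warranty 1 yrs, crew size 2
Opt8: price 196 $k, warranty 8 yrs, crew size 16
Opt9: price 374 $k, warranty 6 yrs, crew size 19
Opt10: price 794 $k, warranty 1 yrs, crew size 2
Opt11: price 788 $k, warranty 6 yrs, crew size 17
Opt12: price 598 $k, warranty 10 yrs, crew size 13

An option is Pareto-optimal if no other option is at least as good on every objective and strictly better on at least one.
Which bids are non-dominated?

Opt1: dominated by Opt6 (price 73≤468, warranty 5≥3, crew size 5≤7).
Opt2: dominated by Opt6 (price 73≤117, warranty 5≥3, crew size 5≤15).
Opt3: not dominated.
Opt4: not dominated.
Opt5: dominated by Opt4 (price 330≤423, warranty 9≥6, crew size 13≤13).
Opt6: not dominated (best price).
Opt7: not dominated.
Opt8: dominated by Opt3 (price 168≤196, warranty 8≥8, crew size 16≤16).
Opt9: dominated by Opt3 (price 168≤374, warranty 8≥6, crew size 16≤19).
Opt10: dominated by Opt7 (price 167≤794, warranty 1≥1, crew size 2≤2).
Opt11: dominated by Opt3 (price 168≤788, warranty 8≥6, crew size 16≤17).
Opt12: not dominated (best warranty).

Opt3, Opt4, Opt6, Opt7, Opt12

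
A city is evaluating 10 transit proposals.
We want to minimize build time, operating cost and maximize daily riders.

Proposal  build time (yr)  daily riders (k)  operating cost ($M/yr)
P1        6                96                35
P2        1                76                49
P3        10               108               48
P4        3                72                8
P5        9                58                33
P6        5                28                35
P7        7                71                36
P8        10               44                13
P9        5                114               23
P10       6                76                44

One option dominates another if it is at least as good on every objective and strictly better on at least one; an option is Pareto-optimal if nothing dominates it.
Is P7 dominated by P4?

P4 vs P7: build time 3≤7, daily riders 72≥71, operating cost 8≤36 — P4 is at least as good on every objective with at least one strict improvement.

Yes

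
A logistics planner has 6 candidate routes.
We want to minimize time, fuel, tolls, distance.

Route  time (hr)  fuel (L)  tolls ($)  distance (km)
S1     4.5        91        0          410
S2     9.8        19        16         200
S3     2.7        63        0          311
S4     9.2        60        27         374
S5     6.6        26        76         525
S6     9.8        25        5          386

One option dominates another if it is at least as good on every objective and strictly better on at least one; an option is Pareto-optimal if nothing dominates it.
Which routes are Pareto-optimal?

S1: dominated by S3 (time 2.7≤4.5, fuel 63≤91, tolls 0≤0, distance 311≤410).
S2: not dominated (best fuel).
S3: not dominated (best time).
S4: not dominated.
S5: not dominated.
S6: not dominated.

S2, S3, S4, S5, S6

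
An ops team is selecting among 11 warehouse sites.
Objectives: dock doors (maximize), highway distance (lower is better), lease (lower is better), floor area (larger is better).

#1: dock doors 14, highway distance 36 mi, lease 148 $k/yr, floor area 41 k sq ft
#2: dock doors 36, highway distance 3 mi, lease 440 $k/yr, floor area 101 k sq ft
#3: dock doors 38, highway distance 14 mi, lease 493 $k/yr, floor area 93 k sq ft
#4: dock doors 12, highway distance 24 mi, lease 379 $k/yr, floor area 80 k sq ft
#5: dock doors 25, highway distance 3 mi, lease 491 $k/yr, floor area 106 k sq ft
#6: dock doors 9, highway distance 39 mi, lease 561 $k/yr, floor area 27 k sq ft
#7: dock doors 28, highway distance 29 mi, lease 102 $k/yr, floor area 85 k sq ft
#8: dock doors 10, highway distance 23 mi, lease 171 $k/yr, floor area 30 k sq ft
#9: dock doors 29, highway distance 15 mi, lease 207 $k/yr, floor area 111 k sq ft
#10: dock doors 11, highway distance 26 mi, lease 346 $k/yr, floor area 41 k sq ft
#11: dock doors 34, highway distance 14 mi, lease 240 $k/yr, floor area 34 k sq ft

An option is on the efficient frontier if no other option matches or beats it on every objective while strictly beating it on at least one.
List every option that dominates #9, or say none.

none

#1: worse on dock doors (14 vs 29).
#2: worse on lease (440 vs 207).
#3: worse on lease (493 vs 207).
#4: worse on dock doors (12 vs 29).
#5: worse on dock doors (25 vs 29).
#6: worse on dock doors (9 vs 29).
#7: worse on dock doors (28 vs 29).
#8: worse on dock doors (10 vs 29).
#10: worse on dock doors (11 vs 29).
#11: worse on lease (240 vs 207).
No option dominates #9.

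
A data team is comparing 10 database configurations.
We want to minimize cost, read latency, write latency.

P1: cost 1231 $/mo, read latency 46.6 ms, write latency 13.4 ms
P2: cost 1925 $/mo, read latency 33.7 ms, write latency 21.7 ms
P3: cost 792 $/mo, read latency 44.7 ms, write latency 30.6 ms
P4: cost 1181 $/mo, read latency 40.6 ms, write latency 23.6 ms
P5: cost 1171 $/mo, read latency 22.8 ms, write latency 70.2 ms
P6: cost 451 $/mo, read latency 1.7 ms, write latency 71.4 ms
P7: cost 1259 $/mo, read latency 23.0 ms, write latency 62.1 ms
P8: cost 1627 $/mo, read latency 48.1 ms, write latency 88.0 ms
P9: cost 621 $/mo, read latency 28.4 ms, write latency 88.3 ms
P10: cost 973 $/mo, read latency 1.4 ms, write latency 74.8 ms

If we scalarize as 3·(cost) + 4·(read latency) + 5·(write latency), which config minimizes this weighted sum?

P1: 3·1231 + 4·46.6 + 5·13.4 = 3946.4
P2: 3·1925 + 4·33.7 + 5·21.7 = 6018.3
P3: 3·792 + 4·44.7 + 5·30.6 = 2707.8
P4: 3·1181 + 4·40.6 + 5·23.6 = 3823.4
P5: 3·1171 + 4·22.8 + 5·70.2 = 3955.2
P6: 3·451 + 4·1.7 + 5·71.4 = 1716.8
P7: 3·1259 + 4·23.0 + 5·62.1 = 4179.5
P8: 3·1627 + 4·48.1 + 5·88.0 = 5513.4
P9: 3·621 + 4·28.4 + 5·88.3 = 2418.1
P10: 3·973 + 4·1.4 + 5·74.8 = 3298.6
Lowest: P6 at 1716.8.

P6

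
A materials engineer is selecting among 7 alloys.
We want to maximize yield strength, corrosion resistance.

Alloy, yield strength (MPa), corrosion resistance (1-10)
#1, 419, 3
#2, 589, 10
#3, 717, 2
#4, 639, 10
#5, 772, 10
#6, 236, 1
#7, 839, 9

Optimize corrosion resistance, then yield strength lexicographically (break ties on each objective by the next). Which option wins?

#5

First maximize corrosion resistance: best is 10, kept {#2, #4, #5}.
Then maximize yield strength: best is 772, kept {#5}.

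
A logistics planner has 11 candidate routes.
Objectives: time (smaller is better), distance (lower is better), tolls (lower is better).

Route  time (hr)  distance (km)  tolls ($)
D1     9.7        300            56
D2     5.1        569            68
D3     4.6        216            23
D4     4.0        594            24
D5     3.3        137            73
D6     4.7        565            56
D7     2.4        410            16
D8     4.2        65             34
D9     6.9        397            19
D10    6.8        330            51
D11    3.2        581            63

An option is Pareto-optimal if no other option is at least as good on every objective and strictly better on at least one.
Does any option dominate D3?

D1: worse on time (9.7 vs 4.6).
D2: worse on time (5.1 vs 4.6).
D4: worse on distance (594 vs 216).
D5: worse on tolls (73 vs 23).
D6: worse on time (4.7 vs 4.6).
D7: worse on distance (410 vs 216).
D8: worse on tolls (34 vs 23).
D9: worse on time (6.9 vs 4.6).
D10: worse on time (6.8 vs 4.6).
D11: worse on distance (581 vs 216).
No option is at least as good as D3 on every objective and strictly better on one.

No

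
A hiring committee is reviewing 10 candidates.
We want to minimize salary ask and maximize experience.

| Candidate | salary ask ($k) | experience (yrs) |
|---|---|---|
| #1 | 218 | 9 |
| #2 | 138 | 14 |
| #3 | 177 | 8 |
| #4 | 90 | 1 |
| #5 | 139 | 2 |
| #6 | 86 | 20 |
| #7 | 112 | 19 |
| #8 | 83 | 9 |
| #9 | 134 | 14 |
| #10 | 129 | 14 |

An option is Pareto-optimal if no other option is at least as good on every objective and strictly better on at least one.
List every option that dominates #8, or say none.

#1: worse on salary ask (218 vs 83).
#2: worse on salary ask (138 vs 83).
#3: worse on salary ask (177 vs 83).
#4: worse on salary ask (90 vs 83).
#5: worse on salary ask (139 vs 83).
#6: worse on salary ask (86 vs 83).
#7: worse on salary ask (112 vs 83).
#9: worse on salary ask (134 vs 83).
#10: worse on salary ask (129 vs 83).
No option dominates #8.

none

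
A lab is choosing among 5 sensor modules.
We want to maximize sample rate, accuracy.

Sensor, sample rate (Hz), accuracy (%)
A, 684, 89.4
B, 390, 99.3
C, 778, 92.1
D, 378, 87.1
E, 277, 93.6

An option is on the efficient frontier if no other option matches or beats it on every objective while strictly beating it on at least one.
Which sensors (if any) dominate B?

none

A: worse on accuracy (89.4 vs 99.3).
C: worse on accuracy (92.1 vs 99.3).
D: worse on sample rate (378 vs 390).
E: worse on sample rate (277 vs 390).
No option dominates B.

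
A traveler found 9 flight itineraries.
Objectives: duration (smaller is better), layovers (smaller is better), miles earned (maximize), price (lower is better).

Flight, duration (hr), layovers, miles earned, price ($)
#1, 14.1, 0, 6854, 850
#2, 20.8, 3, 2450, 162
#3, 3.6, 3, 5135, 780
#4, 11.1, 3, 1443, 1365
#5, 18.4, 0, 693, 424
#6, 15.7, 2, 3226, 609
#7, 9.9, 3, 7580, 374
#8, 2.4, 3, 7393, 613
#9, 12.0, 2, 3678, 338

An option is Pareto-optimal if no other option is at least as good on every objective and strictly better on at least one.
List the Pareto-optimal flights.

#1, #2, #5, #7, #8, #9

#1: not dominated.
#2: not dominated (best price).
#3: dominated by #8 (duration 2.4≤3.6, layovers 3≤3, miles earned 7393≥5135, price 613≤780).
#4: dominated by #3 (duration 3.6≤11.1, layovers 3≤3, miles earned 5135≥1443, price 780≤1365).
#5: not dominated.
#6: dominated by #9 (duration 12.0≤15.7, layovers 2≤2, miles earned 3678≥3226, price 338≤609).
#7: not dominated (best miles earned).
#8: not dominated (best duration).
#9: not dominated.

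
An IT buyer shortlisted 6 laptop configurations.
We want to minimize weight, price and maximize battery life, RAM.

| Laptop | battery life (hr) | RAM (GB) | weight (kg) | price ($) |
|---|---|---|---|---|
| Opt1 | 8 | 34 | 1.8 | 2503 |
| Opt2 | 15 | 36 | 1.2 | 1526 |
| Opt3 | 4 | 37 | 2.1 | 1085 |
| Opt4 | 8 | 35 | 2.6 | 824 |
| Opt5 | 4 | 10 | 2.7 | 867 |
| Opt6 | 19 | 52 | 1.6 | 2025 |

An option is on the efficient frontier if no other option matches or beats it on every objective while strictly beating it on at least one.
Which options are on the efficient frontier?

Opt1: dominated by Opt2 (battery life 15≥8, RAM 36≥34, weight 1.2≤1.8, price 1526≤2503).
Opt2: not dominated (best weight).
Opt3: not dominated.
Opt4: not dominated (best price).
Opt5: dominated by Opt4 (battery life 8≥4, RAM 35≥10, weight 2.6≤2.7, price 824≤867).
Opt6: not dominated (best battery life).

Opt2, Opt3, Opt4, Opt6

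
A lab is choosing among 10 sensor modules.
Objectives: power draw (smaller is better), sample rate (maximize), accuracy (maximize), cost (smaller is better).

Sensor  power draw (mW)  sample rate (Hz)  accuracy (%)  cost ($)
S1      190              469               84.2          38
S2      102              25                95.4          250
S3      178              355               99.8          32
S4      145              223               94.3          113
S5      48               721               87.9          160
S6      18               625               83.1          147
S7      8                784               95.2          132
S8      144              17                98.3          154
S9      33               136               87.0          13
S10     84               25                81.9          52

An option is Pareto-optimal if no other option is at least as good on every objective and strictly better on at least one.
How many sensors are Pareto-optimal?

S1: not dominated.
S2: not dominated.
S3: not dominated (best accuracy).
S4: not dominated.
S5: dominated by S7 (power draw 8≤48, sample rate 784≥721, accuracy 95.2≥87.9, cost 132≤160).
S6: dominated by S7 (power draw 8≤18, sample rate 784≥625, accuracy 95.2≥83.1, cost 132≤147).
S7: not dominated (best power draw).
S8: not dominated.
S9: not dominated (best cost).
S10: dominated by S9 (power draw 33≤84, sample rate 136≥25, accuracy 87.0≥81.9, cost 13≤52).
Pareto-optimal: S1, S2, S3, S4, S7, S8, S9 → 7.

7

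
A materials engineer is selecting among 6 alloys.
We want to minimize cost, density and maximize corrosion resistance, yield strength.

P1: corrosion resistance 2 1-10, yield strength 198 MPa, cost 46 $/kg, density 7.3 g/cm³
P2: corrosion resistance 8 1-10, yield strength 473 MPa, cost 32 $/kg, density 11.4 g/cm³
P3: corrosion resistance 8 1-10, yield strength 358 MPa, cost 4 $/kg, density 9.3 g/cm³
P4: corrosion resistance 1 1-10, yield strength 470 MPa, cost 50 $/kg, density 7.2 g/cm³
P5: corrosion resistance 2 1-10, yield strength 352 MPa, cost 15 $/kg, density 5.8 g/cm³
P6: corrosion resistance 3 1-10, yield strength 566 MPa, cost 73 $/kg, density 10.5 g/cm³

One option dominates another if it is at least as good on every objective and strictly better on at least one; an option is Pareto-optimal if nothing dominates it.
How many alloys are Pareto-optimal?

5

P1: dominated by P5 (corrosion resistance 2≥2, yield strength 352≥198, cost 15≤46, density 5.8≤7.3).
P2: not dominated.
P3: not dominated (best cost).
P4: not dominated.
P5: not dominated (best density).
P6: not dominated (best yield strength).
Pareto-optimal: P2, P3, P4, P5, P6 → 5.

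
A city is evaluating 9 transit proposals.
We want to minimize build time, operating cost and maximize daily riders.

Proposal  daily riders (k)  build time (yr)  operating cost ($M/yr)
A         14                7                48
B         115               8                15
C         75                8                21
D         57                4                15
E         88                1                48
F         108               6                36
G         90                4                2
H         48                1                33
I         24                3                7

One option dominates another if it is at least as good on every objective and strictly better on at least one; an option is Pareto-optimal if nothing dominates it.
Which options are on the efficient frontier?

A: dominated by D (daily riders 57≥14, build time 4≤7, operating cost 15≤48).
B: not dominated (best daily riders).
C: dominated by B (daily riders 115≥75, build time 8≤8, operating cost 15≤21).
D: dominated by G (daily riders 90≥57, build time 4≤4, operating cost 2≤15).
E: not dominated.
F: not dominated.
G: not dominated (best operating cost).
H: not dominated.
I: not dominated.

B, E, F, G, H, I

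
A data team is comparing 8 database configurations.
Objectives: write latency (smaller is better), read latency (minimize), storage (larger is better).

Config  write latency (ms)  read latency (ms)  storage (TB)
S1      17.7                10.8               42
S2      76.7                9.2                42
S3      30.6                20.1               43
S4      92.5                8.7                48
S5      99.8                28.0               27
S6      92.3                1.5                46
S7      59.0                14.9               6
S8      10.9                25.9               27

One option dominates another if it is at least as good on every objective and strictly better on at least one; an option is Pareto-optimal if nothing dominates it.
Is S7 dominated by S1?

S1 vs S7: write latency 17.7≤59.0, read latency 10.8≤14.9, storage 42≥6 — S1 is at least as good on every objective with at least one strict improvement.

Yes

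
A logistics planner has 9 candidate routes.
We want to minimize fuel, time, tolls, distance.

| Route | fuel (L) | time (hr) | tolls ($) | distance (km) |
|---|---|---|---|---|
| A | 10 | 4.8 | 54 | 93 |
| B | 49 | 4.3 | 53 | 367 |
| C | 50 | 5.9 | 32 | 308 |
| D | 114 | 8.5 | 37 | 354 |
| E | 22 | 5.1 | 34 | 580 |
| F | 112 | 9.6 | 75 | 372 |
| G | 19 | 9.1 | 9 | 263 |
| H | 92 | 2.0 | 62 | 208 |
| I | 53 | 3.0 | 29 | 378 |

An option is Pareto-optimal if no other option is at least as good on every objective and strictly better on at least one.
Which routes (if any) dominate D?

C: fuel 50≤114, time 5.9≤8.5, tolls 32≤37, distance 308≤354 — dominates D.
Others (A, B, E, F, G, H, I) are each worse than D on at least one objective.

C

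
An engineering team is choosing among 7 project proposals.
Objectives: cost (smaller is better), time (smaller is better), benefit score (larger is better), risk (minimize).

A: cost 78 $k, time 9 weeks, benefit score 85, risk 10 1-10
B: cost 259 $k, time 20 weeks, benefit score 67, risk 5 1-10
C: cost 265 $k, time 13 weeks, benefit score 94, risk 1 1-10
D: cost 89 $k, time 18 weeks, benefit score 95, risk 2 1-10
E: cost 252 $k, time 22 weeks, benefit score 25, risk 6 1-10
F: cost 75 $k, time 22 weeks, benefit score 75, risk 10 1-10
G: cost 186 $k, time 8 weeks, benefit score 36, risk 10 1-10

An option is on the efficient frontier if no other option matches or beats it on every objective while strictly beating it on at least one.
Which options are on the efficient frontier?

A: not dominated.
B: dominated by D (cost 89≤259, time 18≤20, benefit score 95≥67, risk 2≤5).
C: not dominated (best risk).
D: not dominated (best benefit score).
E: dominated by D (cost 89≤252, time 18≤22, benefit score 95≥25, risk 2≤6).
F: not dominated (best cost).
G: not dominated (best time).

A, C, D, F, G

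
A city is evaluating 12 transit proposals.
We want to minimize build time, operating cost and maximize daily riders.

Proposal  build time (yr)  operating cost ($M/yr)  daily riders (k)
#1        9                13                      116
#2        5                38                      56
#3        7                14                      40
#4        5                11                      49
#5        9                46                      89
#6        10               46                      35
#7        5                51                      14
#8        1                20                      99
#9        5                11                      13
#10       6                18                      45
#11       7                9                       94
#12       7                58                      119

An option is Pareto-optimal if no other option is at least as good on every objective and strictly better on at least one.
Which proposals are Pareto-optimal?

#1: not dominated.
#2: dominated by #8 (build time 1≤5, operating cost 20≤38, daily riders 99≥56).
#3: dominated by #4 (build time 5≤7, operating cost 11≤14, daily riders 49≥40).
#4: not dominated.
#5: dominated by #1 (build time 9≤9, operating cost 13≤46, daily riders 116≥89).
#6: dominated by #1 (build time 9≤10, operating cost 13≤46, daily riders 116≥35).
#7: dominated by #2 (build time 5≤5, operating cost 38≤51, daily riders 56≥14).
#8: not dominated (best build time).
#9: dominated by #4 (build time 5≤5, operating cost 11≤11, daily riders 49≥13).
#10: dominated by #4 (build time 5≤6, operating cost 11≤18, daily riders 49≥45).
#11: not dominated (best operating cost).
#12: not dominated (best daily riders).

#1, #4, #8, #11, #12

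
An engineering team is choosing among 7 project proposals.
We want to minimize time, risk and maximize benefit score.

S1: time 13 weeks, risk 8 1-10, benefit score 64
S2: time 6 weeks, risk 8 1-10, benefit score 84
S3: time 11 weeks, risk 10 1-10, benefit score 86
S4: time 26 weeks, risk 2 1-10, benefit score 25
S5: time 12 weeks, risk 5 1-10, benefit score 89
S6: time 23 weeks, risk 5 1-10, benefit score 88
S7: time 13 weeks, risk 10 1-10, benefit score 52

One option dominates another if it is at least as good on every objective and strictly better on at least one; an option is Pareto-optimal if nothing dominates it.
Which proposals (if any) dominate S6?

S5

S5: time 12≤23, risk 5≤5, benefit score 89≥88 — dominates S6.
Others (S1, S2, S3, S4, S7) are each worse than S6 on at least one objective.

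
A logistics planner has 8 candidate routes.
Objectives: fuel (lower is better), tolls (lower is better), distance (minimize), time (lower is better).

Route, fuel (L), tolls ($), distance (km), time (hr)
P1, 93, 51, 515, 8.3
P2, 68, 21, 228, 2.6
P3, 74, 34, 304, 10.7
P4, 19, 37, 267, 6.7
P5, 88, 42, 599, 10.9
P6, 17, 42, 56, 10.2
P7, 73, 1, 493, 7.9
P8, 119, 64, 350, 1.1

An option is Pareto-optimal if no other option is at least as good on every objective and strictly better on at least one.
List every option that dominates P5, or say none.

P2, P3, P4, P6, P7

P2: fuel 68≤88, tolls 21≤42, distance 228≤599, time 2.6≤10.9 — dominates P5.
P3: fuel 74≤88, tolls 34≤42, distance 304≤599, time 10.7≤10.9 — dominates P5.
P4: fuel 19≤88, tolls 37≤42, distance 267≤599, time 6.7≤10.9 — dominates P5.
P6: fuel 17≤88, tolls 42≤42, distance 56≤599, time 10.2≤10.9 — dominates P5.
P7: fuel 73≤88, tolls 1≤42, distance 493≤599, time 7.9≤10.9 — dominates P5.
Others (P1, P8) are each worse than P5 on at least one objective.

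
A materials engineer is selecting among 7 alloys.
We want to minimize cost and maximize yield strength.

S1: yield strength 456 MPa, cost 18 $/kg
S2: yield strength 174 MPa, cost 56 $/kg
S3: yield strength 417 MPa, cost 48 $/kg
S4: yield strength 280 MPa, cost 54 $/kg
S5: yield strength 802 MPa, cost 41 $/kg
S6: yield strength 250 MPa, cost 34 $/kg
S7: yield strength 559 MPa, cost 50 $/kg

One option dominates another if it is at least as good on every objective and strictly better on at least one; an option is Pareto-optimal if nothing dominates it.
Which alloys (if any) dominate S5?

S1: worse on yield strength (456 vs 802).
S2: worse on yield strength (174 vs 802).
S3: worse on yield strength (417 vs 802).
S4: worse on yield strength (280 vs 802).
S6: worse on yield strength (250 vs 802).
S7: worse on yield strength (559 vs 802).
No option dominates S5.

none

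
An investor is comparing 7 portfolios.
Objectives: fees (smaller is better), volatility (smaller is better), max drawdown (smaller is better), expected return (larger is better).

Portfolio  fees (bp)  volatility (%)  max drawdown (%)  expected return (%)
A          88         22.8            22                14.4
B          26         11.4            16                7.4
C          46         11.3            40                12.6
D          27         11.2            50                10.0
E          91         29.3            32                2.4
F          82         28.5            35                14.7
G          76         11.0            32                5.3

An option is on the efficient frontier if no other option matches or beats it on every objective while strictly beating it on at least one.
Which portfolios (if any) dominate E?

A, B, G

A: fees 88≤91, volatility 22.8≤29.3, max drawdown 22≤32, expected return 14.4≥2.4 — dominates E.
B: fees 26≤91, volatility 11.4≤29.3, max drawdown 16≤32, expected return 7.4≥2.4 — dominates E.
G: fees 76≤91, volatility 11.0≤29.3, max drawdown 32≤32, expected return 5.3≥2.4 — dominates E.
Others (C, D, F) are each worse than E on at least one objective.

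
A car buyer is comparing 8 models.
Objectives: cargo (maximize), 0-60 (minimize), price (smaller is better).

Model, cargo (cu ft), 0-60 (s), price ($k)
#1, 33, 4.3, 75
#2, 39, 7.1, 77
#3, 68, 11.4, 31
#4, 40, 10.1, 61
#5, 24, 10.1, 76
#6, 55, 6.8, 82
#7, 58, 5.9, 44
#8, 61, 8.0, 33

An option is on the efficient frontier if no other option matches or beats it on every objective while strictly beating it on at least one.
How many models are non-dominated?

4

#1: not dominated (best 0-60).
#2: dominated by #7 (cargo 58≥39, 0-60 5.9≤7.1, price 44≤77).
#3: not dominated (best cargo).
#4: dominated by #7 (cargo 58≥40, 0-60 5.9≤10.1, price 44≤61).
#5: dominated by #1 (cargo 33≥24, 0-60 4.3≤10.1, price 75≤76).
#6: dominated by #7 (cargo 58≥55, 0-60 5.9≤6.8, price 44≤82).
#7: not dominated.
#8: not dominated.
Pareto-optimal: #1, #3, #7, #8 → 4.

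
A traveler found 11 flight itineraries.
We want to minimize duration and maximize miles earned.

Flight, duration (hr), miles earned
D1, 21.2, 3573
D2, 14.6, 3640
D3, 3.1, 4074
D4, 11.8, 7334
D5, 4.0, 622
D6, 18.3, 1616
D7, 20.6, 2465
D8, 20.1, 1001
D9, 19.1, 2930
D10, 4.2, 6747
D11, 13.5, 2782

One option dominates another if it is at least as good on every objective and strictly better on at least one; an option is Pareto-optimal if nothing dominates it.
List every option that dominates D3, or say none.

D1: worse on duration (21.2 vs 3.1).
D2: worse on duration (14.6 vs 3.1).
D4: worse on duration (11.8 vs 3.1).
D5: worse on duration (4.0 vs 3.1).
D6: worse on duration (18.3 vs 3.1).
D7: worse on duration (20.6 vs 3.1).
D8: worse on duration (20.1 vs 3.1).
D9: worse on duration (19.1 vs 3.1).
D10: worse on duration (4.2 vs 3.1).
D11: worse on duration (13.5 vs 3.1).
No option dominates D3.

none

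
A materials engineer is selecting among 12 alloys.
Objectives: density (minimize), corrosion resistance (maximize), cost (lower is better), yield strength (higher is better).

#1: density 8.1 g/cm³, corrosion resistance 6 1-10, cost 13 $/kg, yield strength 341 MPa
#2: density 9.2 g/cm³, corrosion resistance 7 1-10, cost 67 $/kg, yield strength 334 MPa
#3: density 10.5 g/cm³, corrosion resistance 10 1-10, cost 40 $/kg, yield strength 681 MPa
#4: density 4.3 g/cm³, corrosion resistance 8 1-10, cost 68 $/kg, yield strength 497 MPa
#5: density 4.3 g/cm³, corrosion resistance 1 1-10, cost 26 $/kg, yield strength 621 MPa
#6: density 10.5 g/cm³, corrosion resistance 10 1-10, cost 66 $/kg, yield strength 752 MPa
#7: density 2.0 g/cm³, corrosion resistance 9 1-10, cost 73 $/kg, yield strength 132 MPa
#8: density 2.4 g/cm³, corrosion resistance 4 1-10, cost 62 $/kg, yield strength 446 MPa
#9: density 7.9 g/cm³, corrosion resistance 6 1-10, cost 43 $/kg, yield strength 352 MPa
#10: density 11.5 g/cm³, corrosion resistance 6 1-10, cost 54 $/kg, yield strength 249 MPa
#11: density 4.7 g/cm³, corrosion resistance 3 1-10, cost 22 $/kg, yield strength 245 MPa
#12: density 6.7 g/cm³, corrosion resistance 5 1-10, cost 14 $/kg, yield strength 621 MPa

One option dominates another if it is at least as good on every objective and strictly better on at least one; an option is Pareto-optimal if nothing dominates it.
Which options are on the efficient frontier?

#1: not dominated (best cost).
#2: not dominated.
#3: not dominated.
#4: not dominated.
#5: not dominated.
#6: not dominated (best yield strength).
#7: not dominated (best density).
#8: not dominated.
#9: not dominated.
#10: dominated by #1 (density 8.1≤11.5, corrosion resistance 6≥6, cost 13≤54, yield strength 341≥249).
#11: not dominated.
#12: not dominated.

#1, #2, #3, #4, #5, #6, #7, #8, #9, #11, #12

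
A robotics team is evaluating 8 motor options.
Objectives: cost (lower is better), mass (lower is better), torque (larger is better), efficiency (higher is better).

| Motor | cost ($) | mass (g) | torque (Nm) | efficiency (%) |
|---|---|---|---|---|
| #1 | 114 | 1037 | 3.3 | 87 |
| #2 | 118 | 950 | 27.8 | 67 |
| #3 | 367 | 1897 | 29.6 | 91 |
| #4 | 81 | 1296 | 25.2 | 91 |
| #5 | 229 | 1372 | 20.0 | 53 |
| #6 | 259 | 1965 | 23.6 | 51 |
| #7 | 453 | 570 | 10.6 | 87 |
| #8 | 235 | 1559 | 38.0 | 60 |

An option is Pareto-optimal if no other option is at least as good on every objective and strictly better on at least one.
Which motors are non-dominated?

#1: not dominated.
#2: not dominated.
#3: not dominated.
#4: not dominated (best cost).
#5: dominated by #2 (cost 118≤229, mass 950≤1372, torque 27.8≥20.0, efficiency 67≥53).
#6: dominated by #2 (cost 118≤259, mass 950≤1965, torque 27.8≥23.6, efficiency 67≥51).
#7: not dominated (best mass).
#8: not dominated (best torque).

#1, #2, #3, #4, #7, #8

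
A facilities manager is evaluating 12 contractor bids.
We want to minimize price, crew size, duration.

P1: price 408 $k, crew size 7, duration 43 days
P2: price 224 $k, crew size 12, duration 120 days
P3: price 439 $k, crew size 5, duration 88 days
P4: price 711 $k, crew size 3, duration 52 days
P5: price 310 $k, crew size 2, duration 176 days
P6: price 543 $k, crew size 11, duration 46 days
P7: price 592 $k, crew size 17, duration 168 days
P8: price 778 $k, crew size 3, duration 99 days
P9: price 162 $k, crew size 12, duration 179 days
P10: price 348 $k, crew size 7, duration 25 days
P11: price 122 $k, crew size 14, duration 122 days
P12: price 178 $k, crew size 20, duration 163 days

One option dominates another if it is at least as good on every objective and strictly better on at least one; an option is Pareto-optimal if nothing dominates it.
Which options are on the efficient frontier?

P1: dominated by P10 (price 348≤408, crew size 7≤7, duration 25≤43).
P2: not dominated.
P3: not dominated.
P4: not dominated.
P5: not dominated (best crew size).
P6: dominated by P1 (price 408≤543, crew size 7≤11, duration 43≤46).
P7: dominated by P1 (price 408≤592, crew size 7≤17, duration 43≤168).
P8: dominated by P4 (price 711≤778, crew size 3≤3, duration 52≤99).
P9: not dominated.
P10: not dominated (best duration).
P11: not dominated (best price).
P12: dominated by P11 (price 122≤178, crew size 14≤20, duration 122≤163).

P2, P3, P4, P5, P9, P10, P11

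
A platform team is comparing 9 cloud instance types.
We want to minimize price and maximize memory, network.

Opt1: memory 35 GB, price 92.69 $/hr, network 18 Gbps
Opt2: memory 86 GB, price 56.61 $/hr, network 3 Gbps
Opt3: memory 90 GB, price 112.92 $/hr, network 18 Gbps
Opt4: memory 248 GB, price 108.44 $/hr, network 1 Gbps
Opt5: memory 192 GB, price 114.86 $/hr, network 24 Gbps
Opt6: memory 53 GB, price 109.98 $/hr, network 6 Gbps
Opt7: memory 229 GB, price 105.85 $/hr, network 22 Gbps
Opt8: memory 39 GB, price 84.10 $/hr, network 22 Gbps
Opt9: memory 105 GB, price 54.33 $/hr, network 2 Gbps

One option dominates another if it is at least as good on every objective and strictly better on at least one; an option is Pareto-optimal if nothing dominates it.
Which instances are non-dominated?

Opt2, Opt4, Opt5, Opt7, Opt8, Opt9

Opt1: dominated by Opt8 (memory 39≥35, price 84.10≤92.69, network 22≥18).
Opt2: not dominated.
Opt3: dominated by Opt7 (memory 229≥90, price 105.85≤112.92, network 22≥18).
Opt4: not dominated (best memory).
Opt5: not dominated (best network).
Opt6: dominated by Opt7 (memory 229≥53, price 105.85≤109.98, network 22≥6).
Opt7: not dominated.
Opt8: not dominated.
Opt9: not dominated (best price).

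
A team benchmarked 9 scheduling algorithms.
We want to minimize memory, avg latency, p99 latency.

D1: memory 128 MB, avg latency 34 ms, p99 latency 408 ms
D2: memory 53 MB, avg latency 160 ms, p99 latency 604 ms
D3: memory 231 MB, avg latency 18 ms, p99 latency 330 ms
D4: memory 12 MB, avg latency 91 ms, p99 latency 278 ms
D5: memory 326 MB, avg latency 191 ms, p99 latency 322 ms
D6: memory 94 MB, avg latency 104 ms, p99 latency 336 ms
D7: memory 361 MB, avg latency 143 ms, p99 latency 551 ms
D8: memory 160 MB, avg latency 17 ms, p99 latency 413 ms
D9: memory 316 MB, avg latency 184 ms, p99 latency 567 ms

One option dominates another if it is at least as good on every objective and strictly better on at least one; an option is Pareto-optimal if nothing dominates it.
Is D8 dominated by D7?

No

D7 vs D8: D7 is worse on memory (361 vs 160), so it does not dominate D8.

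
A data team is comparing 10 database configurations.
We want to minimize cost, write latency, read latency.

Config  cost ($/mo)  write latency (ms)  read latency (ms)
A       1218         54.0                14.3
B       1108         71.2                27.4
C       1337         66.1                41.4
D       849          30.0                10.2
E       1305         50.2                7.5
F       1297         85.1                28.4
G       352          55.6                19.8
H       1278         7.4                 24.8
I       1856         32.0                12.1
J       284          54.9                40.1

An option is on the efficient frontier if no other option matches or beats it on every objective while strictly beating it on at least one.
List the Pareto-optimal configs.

A: dominated by D (cost 849≤1218, write latency 30.0≤54.0, read latency 10.2≤14.3).
B: dominated by D (cost 849≤1108, write latency 30.0≤71.2, read latency 10.2≤27.4).
C: dominated by A (cost 1218≤1337, write latency 54.0≤66.1, read latency 14.3≤41.4).
D: not dominated.
E: not dominated (best read latency).
F: dominated by A (cost 1218≤1297, write latency 54.0≤85.1, read latency 14.3≤28.4).
G: not dominated.
H: not dominated (best write latency).
I: dominated by D (cost 849≤1856, write latency 30.0≤32.0, read latency 10.2≤12.1).
J: not dominated (best cost).

D, E, G, H, J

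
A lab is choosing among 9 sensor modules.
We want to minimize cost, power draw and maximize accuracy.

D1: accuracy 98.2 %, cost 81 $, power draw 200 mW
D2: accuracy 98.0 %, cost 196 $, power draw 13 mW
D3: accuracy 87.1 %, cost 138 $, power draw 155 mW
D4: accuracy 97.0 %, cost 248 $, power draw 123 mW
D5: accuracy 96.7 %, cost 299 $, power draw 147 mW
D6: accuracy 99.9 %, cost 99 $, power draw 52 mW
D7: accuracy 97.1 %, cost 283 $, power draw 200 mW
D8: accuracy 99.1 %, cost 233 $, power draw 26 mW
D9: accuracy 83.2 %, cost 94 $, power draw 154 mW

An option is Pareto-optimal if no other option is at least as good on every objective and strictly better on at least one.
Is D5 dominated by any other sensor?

Yes

D2 vs D5: accuracy 98.0≥96.7, cost 196≤299, power draw 13≤147 — D2 is at least as good on every objective and strictly better on at least one, so D2 dominates D5.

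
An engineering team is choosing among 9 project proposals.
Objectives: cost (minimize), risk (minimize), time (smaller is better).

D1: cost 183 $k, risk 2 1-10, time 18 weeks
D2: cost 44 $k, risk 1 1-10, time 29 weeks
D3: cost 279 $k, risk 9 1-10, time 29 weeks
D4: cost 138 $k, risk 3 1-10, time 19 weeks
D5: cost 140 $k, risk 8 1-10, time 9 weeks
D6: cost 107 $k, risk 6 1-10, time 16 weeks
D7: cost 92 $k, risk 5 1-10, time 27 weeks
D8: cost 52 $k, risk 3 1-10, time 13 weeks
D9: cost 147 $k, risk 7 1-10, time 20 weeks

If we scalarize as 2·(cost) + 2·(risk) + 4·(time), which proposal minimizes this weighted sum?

D1: 2·183 + 2·2 + 4·18 = 442
D2: 2·44 + 2·1 + 4·29 = 206
D3: 2·279 + 2·9 + 4·29 = 692
D4: 2·138 + 2·3 + 4·19 = 358
D5: 2·140 + 2·8 + 4·9 = 332
D6: 2·107 + 2·6 + 4·16 = 290
D7: 2·92 + 2·5 + 4·27 = 302
D8: 2·52 + 2·3 + 4·13 = 162
D9: 2·147 + 2·7 + 4·20 = 388
Lowest: D8 at 162.

D8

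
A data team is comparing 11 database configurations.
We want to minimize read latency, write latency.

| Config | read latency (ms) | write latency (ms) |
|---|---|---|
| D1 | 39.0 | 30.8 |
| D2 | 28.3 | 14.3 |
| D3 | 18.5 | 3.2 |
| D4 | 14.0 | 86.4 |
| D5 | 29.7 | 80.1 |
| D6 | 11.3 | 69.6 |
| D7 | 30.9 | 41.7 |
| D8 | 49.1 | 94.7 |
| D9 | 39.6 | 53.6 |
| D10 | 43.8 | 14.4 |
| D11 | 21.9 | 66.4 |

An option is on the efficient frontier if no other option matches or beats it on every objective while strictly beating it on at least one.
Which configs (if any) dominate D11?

D3

D3: read latency 18.5≤21.9, write latency 3.2≤66.4 — dominates D11.
Others (D1, D2, D4, D5, D6, D7, D8, D9, D10) are each worse than D11 on at least one objective.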